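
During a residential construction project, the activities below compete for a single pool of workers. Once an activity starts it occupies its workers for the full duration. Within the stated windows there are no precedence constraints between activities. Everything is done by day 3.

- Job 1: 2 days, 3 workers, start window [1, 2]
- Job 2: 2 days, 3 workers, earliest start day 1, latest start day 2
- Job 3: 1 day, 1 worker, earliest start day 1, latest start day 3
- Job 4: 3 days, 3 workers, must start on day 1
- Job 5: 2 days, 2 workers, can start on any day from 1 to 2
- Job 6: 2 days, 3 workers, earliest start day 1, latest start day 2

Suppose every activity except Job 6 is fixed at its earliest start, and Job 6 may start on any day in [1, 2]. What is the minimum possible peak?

14

Job 6@1: d1:15  d2:14  d3:3 → peak 15
Job 6@2: d1:12  d2:14  d3:6 → peak 14
Best is Job 6@2, peak 14.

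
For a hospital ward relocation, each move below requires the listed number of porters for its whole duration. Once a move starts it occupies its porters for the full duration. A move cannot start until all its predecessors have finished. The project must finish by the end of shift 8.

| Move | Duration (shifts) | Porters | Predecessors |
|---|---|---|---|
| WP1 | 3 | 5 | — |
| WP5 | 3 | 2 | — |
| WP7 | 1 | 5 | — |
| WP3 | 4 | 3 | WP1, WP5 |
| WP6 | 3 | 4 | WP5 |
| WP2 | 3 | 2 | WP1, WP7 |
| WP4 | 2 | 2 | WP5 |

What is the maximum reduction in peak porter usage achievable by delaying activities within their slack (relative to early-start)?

Early-start peak: s1:12  s2:7  s3:7  s4:11  s5:11  s6:9  s7:3  s8:0 ⇒ 12.
Leveled (WP1@1, WP5@1, WP7@4, WP3@5, WP6@4, WP2@5, WP4@7): s1:7  s2:7  s3:7  s4:9  s5:9  s6:9  s7:7  s8:5 ⇒ 9.
Reduction 12 − 9 = 3.

3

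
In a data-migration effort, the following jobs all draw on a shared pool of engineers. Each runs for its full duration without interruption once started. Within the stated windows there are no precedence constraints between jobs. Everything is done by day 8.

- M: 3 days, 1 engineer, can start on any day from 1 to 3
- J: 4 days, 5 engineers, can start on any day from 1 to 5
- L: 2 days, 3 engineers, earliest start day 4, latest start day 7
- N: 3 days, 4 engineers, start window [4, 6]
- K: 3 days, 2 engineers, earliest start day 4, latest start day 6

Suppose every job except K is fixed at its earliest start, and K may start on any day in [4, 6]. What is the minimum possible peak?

K@4: d1:6  d2:6  d3:6  d4:14  d5:9  d6:6  d7:0  d8:0 → peak 14
K@5: d1:6  d2:6  d3:6  d4:12  d5:9  d6:6  d7:2  d8:0 → peak 12
K@6: d1:6  d2:6  d3:6  d4:12  d5:7  d6:6  d7:2  d8:2 → peak 12
Best is K@5, peak 12.

12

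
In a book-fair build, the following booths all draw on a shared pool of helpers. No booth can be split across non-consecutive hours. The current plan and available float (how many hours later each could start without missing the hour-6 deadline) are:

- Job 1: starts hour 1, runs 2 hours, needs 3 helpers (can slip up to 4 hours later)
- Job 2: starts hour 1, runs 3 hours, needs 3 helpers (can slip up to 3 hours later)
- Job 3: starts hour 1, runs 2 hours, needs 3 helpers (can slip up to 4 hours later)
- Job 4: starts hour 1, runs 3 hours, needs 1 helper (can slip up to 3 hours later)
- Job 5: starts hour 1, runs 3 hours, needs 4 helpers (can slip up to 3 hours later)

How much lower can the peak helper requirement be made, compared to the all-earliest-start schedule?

7

Early-start peak: h1:14  h2:14  h3:8  h4:0  h5:0  h6:0 ⇒ 14.
Leveled (Job 1@1, Job 2@1, Job 3@3, Job 4@1, Job 5@4): h1:7  h2:7  h3:7  h4:7  h5:4  h6:4 ⇒ 7.
Reduction 14 − 7 = 7.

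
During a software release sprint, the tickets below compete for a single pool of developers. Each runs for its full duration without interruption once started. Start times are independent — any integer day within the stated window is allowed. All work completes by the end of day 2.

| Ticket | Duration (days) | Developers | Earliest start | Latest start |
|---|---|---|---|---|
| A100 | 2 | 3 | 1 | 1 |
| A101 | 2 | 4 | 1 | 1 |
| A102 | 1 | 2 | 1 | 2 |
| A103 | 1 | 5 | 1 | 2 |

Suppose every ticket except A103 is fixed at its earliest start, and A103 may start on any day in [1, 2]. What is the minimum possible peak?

12

A103@1: d1:14  d2:7 → peak 14
A103@2: d1:9  d2:12 → peak 12
Best is A103@2, peak 12.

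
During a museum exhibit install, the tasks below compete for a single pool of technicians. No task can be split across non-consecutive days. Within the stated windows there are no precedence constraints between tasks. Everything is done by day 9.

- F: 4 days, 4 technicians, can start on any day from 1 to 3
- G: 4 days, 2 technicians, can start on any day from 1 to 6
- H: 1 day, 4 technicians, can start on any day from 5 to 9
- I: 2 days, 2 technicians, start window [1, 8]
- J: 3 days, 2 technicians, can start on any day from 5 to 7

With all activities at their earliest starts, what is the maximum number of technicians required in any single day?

Early-start schedule: F@1, G@1, H@5, I@1, J@5.
Load per day: day 1: 8, day 2: 8, day 3: 6, day 4: 6, day 5: 6, day 6: 2, day 7: 2, day 8: 0, day 9: 0.
Peak is 8.

8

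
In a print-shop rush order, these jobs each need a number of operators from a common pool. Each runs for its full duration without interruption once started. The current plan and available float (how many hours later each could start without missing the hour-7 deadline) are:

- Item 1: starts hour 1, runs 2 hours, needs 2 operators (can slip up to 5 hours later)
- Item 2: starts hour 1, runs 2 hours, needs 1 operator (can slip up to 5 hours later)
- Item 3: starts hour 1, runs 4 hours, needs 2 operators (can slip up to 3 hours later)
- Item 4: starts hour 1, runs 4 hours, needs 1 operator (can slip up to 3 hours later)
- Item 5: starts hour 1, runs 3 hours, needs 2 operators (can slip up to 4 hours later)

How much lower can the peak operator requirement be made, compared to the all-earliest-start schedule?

Early-start peak: h1:8  h2:8  h3:5  h4:3  h5:0  h6:0  h7:0 ⇒ 8.
Leveled (Item 1@1, Item 2@1, Item 3@3, Item 4@1, Item 5@5): h1:4  h2:4  h3:3  h4:3  h5:4  h6:4  h7:2 ⇒ 4.
Reduction 8 − 4 = 4.

4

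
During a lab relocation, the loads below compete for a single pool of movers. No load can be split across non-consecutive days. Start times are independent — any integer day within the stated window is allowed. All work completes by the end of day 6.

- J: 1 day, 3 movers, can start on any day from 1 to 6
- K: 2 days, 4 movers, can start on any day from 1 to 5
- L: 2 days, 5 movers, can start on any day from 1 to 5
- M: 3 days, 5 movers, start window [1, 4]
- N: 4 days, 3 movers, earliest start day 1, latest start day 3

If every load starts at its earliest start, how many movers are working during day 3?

8

At early start, day 3 has: M, N.
Demand: 5 + 3 = 8.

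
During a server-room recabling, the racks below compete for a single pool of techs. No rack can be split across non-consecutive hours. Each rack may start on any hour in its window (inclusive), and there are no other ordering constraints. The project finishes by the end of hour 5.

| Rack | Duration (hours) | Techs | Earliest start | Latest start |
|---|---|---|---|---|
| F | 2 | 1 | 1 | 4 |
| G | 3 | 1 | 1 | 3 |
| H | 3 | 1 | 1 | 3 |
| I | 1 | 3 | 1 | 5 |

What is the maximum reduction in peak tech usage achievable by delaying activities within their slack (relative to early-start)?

3

Early-start peak: h1:6  h2:3  h3:2  h4:0  h5:0 ⇒ 6.
Leveled (F@1, G@1, H@1, I@4): h1:3  h2:3  h3:2  h4:3  h5:0 ⇒ 3.
Reduction 6 − 3 = 3.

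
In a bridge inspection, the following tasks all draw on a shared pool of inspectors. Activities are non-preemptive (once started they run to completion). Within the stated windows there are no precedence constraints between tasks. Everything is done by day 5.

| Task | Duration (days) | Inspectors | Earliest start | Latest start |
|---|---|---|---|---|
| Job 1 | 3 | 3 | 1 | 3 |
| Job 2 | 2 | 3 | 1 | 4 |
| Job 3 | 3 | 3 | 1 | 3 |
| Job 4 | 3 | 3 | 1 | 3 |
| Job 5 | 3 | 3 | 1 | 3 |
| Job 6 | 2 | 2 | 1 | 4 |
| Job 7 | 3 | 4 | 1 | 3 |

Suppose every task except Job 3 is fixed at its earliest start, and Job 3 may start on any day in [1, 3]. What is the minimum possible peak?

Job 3@1: d1:21  d2:21  d3:16  d4:0  d5:0 → peak 21
Job 3@2: d1:18  d2:21  d3:16  d4:3  d5:0 → peak 21
Job 3@3: d1:18  d2:18  d3:16  d4:3  d5:3 → peak 18
Best is Job 3@3, peak 18.

18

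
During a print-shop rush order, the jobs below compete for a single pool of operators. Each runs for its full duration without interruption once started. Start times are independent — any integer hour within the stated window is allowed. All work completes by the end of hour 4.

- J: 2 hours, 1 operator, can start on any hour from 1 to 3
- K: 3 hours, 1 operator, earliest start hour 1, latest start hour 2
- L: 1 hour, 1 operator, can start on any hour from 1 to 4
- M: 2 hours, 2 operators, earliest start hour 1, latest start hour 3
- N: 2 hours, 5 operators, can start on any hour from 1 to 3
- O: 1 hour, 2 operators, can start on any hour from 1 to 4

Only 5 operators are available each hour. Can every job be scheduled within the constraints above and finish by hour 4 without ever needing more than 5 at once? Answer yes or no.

no

Total operator-hours = 22; over 4 hours the average is 22/4 > 5, so some hour must exceed 5.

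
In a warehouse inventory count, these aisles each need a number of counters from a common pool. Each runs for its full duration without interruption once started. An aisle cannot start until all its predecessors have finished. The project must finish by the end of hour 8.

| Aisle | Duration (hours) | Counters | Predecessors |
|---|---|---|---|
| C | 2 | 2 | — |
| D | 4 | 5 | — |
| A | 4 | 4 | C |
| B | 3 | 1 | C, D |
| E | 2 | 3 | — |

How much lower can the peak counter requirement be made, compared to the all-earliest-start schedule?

Early-start peak: h1:10  h2:10  h3:9  h4:9  h5:5  h6:5  h7:1  h8:0 ⇒ 10.
Leveled (C@1, D@1, A@5, B@5, E@3): h1:7  h2:7  h3:8  h4:8  h5:5  h6:5  h7:5  h8:4 ⇒ 8.
Reduction 10 − 8 = 2.

2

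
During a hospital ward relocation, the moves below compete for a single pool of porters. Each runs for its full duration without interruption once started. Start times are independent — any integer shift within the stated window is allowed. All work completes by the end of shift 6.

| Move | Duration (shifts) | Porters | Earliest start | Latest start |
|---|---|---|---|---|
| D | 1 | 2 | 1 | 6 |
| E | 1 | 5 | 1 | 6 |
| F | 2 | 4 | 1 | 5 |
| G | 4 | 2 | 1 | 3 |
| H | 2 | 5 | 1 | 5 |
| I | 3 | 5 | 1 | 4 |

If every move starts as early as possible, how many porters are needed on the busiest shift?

23

Early-start schedule: D@1, E@1, F@1, G@1, H@1, I@1.
Load per shift: shift 1: 23, shift 2: 16, shift 3: 7, shift 4: 2, shift 5: 0, shift 6: 0.
Peak is 23.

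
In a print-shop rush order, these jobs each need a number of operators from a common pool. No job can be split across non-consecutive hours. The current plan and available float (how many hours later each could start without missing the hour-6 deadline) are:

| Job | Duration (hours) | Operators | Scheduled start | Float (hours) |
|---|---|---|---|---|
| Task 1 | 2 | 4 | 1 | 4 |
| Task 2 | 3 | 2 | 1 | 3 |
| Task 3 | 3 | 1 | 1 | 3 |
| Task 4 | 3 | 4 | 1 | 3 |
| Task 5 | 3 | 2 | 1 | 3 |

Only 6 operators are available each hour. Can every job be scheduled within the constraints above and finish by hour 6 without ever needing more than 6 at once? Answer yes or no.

The minimum achievable peak is 7; 6 < 7, so no feasible schedule stays within the cap.

no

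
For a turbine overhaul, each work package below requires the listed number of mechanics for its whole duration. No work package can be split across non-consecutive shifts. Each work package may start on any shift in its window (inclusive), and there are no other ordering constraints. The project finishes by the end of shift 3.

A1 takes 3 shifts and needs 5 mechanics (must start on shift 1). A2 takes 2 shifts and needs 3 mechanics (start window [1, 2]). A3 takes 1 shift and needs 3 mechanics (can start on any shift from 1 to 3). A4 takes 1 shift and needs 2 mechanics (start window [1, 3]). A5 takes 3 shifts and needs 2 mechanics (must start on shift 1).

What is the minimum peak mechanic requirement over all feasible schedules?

12

Early-start (A1@1, A2@1, A3@1, A4@1, A5@1) gives peak 15: s1:15  s2:10  s3:7.
Shift A3→3.
Schedule A1@1, A2@1, A3@3, A4@1, A5@1: s1:12  s2:10  s3:10 — peak 12.
No arrangement of the 18 feasible schedules does better.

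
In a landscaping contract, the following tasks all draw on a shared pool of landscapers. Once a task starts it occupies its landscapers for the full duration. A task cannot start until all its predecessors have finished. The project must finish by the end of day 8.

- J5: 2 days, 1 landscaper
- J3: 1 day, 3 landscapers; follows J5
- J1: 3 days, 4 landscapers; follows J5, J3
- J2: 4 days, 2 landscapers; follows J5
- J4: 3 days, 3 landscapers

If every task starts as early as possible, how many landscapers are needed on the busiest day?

Early-start schedule: J5@1, J3@3, J1@4, J2@3, J4@1.
Load per day: day 1: 4, day 2: 4, day 3: 8, day 4: 6, day 5: 6, day 6: 6, day 7: 0, day 8: 0.
Peak is 8.

8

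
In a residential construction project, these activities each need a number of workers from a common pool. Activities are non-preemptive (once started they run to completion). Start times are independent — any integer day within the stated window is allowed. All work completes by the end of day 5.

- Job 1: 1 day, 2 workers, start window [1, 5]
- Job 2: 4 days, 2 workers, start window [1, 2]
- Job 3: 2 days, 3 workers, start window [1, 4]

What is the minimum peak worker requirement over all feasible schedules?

5

Early-start (Job 1@1, Job 2@1, Job 3@1) gives peak 7: d1:7  d2:5  d3:2  d4:2  d5:0.
Shift Job 3→2.
Schedule Job 1@1, Job 2@1, Job 3@2: d1:4  d2:5  d3:5  d4:2  d5:0 — peak 5.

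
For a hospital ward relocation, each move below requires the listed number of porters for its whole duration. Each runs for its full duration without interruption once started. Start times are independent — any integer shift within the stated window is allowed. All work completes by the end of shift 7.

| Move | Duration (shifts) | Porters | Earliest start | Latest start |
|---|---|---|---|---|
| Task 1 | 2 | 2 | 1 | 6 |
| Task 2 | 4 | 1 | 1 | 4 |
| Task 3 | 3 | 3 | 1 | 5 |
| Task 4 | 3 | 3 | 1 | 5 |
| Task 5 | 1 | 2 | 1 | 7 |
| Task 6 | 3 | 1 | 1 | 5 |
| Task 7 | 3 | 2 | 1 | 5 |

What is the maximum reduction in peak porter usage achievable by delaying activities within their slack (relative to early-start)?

8

Early-start peak: s1:14  s2:12  s3:10  s4:1  s5:0  s6:0  s7:0 ⇒ 14.
Leveled (Task 1@1, Task 2@1, Task 3@1, Task 4@4, Task 5@3, Task 6@4, Task 7@5): s1:6  s2:6  s3:6  s4:5  s5:6  s6:6  s7:2 ⇒ 6.
Reduction 14 − 6 = 8.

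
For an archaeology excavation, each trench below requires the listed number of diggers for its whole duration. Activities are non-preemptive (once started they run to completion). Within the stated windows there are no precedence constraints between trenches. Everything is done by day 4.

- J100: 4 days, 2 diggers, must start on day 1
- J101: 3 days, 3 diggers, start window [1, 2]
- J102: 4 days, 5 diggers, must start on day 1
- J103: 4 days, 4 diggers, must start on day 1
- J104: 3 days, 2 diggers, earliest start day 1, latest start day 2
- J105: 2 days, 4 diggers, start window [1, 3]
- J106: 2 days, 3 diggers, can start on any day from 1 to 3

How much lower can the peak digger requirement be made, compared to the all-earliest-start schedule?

3

Early-start peak: d1:23  d2:23  d3:16  d4:11 ⇒ 23.
Leveled (J100@1, J101@1, J102@1, J103@1, J104@1, J105@1, J106@3): d1:20  d2:20  d3:19  d4:14 ⇒ 20.
Reduction 23 − 20 = 3.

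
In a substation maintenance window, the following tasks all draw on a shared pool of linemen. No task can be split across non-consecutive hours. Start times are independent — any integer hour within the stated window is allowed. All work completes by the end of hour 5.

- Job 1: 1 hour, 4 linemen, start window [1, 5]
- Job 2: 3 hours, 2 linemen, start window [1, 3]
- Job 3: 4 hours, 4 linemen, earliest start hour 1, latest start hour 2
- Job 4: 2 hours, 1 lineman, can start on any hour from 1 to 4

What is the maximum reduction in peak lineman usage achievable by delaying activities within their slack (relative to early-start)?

5

Early-start peak: h1:11  h2:7  h3:6  h4:4  h5:0 ⇒ 11.
Leveled (Job 1@1, Job 2@1, Job 3@2, Job 4@4): h1:6  h2:6  h3:6  h4:5  h5:5 ⇒ 6.
Reduction 11 − 6 = 5.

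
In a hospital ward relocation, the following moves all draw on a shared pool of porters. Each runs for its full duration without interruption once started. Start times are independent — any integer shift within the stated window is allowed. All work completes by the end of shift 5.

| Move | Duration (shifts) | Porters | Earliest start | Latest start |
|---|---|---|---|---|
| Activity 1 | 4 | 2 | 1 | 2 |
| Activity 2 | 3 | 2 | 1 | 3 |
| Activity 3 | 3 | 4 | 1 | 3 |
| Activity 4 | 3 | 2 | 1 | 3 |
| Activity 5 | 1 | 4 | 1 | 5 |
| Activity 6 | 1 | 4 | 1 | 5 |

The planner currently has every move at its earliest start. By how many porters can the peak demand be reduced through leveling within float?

Early-start peak: s1:18  s2:10  s3:10  s4:2  s5:0 ⇒ 18.
Leveled (Activity 1@1, Activity 2@1, Activity 3@1, Activity 4@1, Activity 5@4, Activity 6@4): s1:10  s2:10  s3:10  s4:10  s5:0 ⇒ 10.
Reduction 18 − 10 = 8.

8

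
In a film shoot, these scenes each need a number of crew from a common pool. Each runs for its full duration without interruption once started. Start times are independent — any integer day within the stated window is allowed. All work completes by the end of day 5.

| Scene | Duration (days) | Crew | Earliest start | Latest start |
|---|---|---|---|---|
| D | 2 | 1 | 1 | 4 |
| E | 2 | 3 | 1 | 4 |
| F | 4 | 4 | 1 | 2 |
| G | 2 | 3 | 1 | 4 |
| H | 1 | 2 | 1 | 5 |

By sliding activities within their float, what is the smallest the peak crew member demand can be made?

8

Early-start (D@1, E@1, F@1, G@1, H@1) gives peak 13: d1:13  d2:11  d3:4  d4:4  d5:0.
Shift G→3, H→5.
Schedule D@1, E@1, F@1, G@3, H@5: d1:8  d2:8  d3:7  d4:7  d5:2 — peak 8.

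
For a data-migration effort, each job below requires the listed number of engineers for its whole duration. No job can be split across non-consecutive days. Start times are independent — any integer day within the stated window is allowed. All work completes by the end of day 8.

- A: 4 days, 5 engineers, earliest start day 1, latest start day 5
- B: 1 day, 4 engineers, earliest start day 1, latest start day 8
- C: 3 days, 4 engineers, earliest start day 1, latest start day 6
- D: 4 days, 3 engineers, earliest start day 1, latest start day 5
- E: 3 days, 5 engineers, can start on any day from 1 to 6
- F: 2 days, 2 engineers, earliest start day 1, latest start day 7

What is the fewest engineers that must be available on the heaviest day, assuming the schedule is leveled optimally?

9

Early-start (A@1, B@1, C@1, D@1, E@1, F@1) gives peak 23: d1:23  d2:19  d3:17  d4:8  d5:0  d6:0  d7:0  d8:0.
Shift B→5, D→5, E→6, F→4.
Schedule A@1, B@5, C@1, D@5, E@6, F@4: d1:9  d2:9  d3:9  d4:7  d5:9  d6:8  d7:8  d8:8 — peak 9.
Total engineer-days = 67 over 8 days ⇒ peak ≥ ⌈67/8⌉ = 9, so 9 is optimal.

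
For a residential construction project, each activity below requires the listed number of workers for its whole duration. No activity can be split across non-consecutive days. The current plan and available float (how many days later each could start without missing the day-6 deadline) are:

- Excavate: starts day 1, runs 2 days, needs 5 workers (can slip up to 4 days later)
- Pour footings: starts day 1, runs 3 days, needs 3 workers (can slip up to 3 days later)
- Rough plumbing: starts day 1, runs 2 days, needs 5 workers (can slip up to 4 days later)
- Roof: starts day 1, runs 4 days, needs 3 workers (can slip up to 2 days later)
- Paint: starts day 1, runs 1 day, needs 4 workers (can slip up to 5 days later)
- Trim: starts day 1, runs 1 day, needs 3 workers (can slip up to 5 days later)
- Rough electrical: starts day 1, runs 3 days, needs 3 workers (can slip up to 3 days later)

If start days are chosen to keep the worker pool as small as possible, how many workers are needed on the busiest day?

10

Early-start (Excavate@1, Pour footings@1, Rough plumbing@1, Roof@1, Paint@1, Trim@1, Rough electrical@1) gives peak 26: d1:26  d2:19  d3:9  d4:3  d5:0  d6:0.
Shift Pour footings→3, Roof→3, Paint→3, Trim→6, Rough electrical→4.
Schedule Excavate@1, Pour footings@3, Rough plumbing@1, Roof@3, Paint@3, Trim@6, Rough electrical@4: d1:10  d2:10  d3:10  d4:9  d5:9  d6:9 — peak 10.
Total worker-days = 57 over 6 days ⇒ peak ≥ ⌈57/6⌉ = 10, so 10 is optimal.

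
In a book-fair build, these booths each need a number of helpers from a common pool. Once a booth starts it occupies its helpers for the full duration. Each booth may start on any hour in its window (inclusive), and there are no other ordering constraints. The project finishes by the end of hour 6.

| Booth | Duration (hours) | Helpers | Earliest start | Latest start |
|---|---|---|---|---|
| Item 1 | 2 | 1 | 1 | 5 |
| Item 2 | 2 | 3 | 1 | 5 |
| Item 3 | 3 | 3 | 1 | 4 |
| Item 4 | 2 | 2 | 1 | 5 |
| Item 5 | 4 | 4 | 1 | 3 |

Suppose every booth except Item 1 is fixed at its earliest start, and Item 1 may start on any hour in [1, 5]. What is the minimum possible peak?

12

Item 1@1: h1:13  h2:13  h3:7  h4:4  h5:0  h6:0 → peak 13
Item 1@2: h1:12  h2:13  h3:8  h4:4  h5:0  h6:0 → peak 13
Item 1@3: h1:12  h2:12  h3:8  h4:5  h5:0  h6:0 → peak 12
Item 1@4: h1:12  h2:12  h3:7  h4:5  h5:1  h6:0 → peak 12
Item 1@5: h1:12  h2:12  h3:7  h4:4  h5:1  h6:1 → peak 12
Best is Item 1@3, peak 12.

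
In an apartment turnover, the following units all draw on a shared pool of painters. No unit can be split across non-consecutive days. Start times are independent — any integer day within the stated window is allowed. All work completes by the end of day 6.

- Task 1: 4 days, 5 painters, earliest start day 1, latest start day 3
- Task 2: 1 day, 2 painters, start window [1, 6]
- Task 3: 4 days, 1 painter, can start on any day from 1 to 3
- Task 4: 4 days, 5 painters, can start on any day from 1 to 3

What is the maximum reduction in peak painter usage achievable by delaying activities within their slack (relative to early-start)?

2

Early-start peak: d1:13  d2:11  d3:11  d4:11  d5:0  d6:0 ⇒ 13.
Leveled (Task 1@1, Task 2@1, Task 3@1, Task 4@2): d1:8  d2:11  d3:11  d4:11  d5:5  d6:0 ⇒ 11.
Reduction 13 − 11 = 2.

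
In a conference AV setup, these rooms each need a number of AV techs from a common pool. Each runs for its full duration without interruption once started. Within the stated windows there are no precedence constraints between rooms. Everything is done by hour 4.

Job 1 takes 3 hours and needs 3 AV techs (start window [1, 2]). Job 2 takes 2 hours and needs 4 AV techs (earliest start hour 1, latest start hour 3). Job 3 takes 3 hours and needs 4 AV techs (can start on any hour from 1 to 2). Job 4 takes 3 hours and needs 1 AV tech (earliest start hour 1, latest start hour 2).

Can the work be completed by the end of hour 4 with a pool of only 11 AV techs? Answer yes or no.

The minimum achievable peak is 12; 11 < 12, so no feasible schedule stays within the cap.

no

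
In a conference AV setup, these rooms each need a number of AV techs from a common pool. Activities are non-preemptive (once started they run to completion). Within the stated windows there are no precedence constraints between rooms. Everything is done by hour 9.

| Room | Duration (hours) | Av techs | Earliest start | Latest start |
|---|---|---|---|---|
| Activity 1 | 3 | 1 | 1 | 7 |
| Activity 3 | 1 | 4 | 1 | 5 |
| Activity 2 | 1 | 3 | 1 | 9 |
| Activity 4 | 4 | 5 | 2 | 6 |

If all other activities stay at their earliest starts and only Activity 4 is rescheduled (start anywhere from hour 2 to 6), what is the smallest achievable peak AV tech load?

8

Activity 4@2: h1:8  h2:6  h3:6  h4:5  h5:5  h6:0  h7:0  h8:0  h9:0 → peak 8
Activity 4@3: h1:8  h2:1  h3:6  h4:5  h5:5  h6:5  h7:0  h8:0  h9:0 → peak 8
Activity 4@4: h1:8  h2:1  h3:1  h4:5  h5:5  h6:5  h7:5  h8:0  h9:0 → peak 8
Activity 4@5: h1:8  h2:1  h3:1  h4:0  h5:5  h6:5  h7:5  h8:5  h9:0 → peak 8
Activity 4@6: h1:8  h2:1  h3:1  h4:0  h5:0  h6:5  h7:5  h8:5  h9:5 → peak 8
Best is Activity 4@2, peak 8.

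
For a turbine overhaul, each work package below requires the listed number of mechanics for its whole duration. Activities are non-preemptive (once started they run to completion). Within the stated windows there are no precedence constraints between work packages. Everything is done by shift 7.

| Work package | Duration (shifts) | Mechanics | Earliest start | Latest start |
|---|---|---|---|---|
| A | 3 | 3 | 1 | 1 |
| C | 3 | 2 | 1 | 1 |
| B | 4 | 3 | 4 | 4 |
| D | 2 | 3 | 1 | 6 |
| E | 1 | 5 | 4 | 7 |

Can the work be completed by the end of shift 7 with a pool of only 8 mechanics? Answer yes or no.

yes

Schedule A@1, C@1, B@4, D@1, E@4: s1:8  s2:8  s3:5  s4:8  s5:3  s6:3  s7:3 — peak 8 ≤ 8.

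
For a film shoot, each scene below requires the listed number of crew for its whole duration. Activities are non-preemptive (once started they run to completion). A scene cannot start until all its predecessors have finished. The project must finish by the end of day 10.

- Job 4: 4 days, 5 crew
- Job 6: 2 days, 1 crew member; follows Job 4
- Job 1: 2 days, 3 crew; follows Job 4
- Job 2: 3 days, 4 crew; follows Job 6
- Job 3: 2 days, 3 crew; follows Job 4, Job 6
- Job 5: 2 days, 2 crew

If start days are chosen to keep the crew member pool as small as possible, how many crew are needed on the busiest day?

Schedule Job 4@1, Job 6@5, Job 1@5, Job 2@7, Job 3@7, Job 5@1: d1:7  d2:7  d3:5  d4:5  d5:4  d6:4  d7:7  d8:7  d9:4  d10:0 — peak 7.

7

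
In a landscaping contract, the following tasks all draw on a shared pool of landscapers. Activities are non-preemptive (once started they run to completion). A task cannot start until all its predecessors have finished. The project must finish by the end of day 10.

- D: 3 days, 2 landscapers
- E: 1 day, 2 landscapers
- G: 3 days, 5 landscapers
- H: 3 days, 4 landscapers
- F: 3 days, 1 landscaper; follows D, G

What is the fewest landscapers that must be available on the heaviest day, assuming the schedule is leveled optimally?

Early-start (D@1, E@1, G@1, H@1, F@4) gives peak 13: d1:13  d2:11  d3:11  d4:1  d5:1  d6:1  d7:0  d8:0  d9:0  d10:0.
Shift G→4, H→7, F→7.
Schedule D@1, E@1, G@4, H@7, F@7: d1:4  d2:2  d3:2  d4:5  d5:5  d6:5  d7:5  d8:5  d9:5  d10:0 — peak 5.

5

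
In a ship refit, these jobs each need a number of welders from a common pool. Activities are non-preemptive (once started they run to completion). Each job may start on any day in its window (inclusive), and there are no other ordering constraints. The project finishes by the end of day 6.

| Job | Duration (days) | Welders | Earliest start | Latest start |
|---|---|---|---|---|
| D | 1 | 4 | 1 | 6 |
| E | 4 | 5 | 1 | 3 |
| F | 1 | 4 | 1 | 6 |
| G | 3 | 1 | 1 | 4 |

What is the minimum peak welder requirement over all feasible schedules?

6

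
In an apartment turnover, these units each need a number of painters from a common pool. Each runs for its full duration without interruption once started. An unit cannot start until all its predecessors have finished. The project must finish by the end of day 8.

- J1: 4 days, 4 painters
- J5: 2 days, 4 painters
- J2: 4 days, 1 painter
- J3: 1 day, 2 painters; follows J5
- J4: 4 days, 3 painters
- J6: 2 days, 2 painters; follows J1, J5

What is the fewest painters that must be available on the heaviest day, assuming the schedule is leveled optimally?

Early-start (J1@1, J5@1, J2@1, J3@3, J4@1, J6@5) gives peak 12: d1:12  d2:12  d3:10  d4:8  d5:2  d6:2  d7:0  d8:0.
Shift J5→5, J3→7, J4→5, J6→7.
Schedule J1@1, J5@5, J2@1, J3@7, J4@5, J6@7: d1:5  d2:5  d3:5  d4:5  d5:7  d6:7  d7:7  d8:5 — peak 7.

7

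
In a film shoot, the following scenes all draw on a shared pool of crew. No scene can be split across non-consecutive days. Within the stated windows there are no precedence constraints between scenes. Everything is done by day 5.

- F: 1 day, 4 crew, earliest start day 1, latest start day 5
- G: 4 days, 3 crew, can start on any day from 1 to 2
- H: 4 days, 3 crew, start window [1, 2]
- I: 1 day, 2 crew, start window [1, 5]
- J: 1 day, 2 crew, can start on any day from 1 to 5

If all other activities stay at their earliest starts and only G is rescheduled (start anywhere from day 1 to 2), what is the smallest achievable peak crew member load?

G@1: d1:14  d2:6  d3:6  d4:6  d5:0 → peak 14
G@2: d1:11  d2:6  d3:6  d4:6  d5:3 → peak 11
Best is G@2, peak 11.

11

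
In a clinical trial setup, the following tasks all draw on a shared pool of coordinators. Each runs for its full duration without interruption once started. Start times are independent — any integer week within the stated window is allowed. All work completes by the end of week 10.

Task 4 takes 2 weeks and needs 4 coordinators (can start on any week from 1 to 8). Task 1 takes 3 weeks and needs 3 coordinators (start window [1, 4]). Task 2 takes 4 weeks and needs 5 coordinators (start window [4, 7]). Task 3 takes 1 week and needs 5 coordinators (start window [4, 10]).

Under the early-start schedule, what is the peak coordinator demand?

10

Early-start schedule: Task 4@1, Task 1@1, Task 2@4, Task 3@4.
Load per week: week 1: 7, week 2: 7, week 3: 3, week 4: 10, week 5: 5, week 6: 5, week 7: 5, week 8: 0, week 9: 0, week 10: 0.
Peak is 10.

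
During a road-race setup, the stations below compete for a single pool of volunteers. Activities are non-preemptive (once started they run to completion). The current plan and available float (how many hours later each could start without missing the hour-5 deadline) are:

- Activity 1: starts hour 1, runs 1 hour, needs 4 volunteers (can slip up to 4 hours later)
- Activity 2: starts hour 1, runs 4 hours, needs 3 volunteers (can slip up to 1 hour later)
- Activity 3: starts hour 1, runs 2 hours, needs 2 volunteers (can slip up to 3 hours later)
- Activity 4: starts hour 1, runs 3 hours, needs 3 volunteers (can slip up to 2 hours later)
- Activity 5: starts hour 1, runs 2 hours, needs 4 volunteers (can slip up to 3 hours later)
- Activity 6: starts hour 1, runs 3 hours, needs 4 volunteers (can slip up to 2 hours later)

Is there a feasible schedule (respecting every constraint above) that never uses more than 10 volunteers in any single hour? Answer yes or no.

Schedule Activity 1@1, Activity 2@2, Activity 3@1, Activity 4@3, Activity 5@1, Activity 6@3: h1:10  h2:9  h3:10  h4:10  h5:10 — peak 10 ≤ 10.

yes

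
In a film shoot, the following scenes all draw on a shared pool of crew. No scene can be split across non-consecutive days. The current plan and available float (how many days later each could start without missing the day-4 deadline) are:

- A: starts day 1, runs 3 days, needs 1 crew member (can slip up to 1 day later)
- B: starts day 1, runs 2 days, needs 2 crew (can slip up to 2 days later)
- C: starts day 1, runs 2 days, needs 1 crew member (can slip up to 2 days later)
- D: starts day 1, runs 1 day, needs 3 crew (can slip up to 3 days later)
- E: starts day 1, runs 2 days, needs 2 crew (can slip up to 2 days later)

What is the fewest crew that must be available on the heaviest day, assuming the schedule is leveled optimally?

5

Early-start (A@1, B@1, C@1, D@1, E@1) gives peak 9: d1:9  d2:6  d3:1  d4:0.
Shift D→4, E→3.
Schedule A@1, B@1, C@1, D@4, E@3: d1:4  d2:4  d3:3  d4:5 — peak 5.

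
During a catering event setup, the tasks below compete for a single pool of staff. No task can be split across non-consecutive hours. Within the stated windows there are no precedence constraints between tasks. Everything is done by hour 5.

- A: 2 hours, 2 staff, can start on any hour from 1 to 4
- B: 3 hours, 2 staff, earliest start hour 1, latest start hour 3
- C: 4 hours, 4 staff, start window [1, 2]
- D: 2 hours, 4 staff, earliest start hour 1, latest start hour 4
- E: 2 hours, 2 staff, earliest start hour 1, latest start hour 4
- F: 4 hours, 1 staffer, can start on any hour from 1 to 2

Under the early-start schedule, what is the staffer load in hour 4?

At early start, hour 4 has: C, F.
Demand: 4 + 1 = 5.

5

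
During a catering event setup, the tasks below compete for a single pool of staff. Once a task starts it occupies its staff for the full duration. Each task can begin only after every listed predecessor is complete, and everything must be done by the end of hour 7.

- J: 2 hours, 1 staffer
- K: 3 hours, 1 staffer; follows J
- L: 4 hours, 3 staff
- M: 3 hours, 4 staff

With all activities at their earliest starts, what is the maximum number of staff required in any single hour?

Early-start schedule: J@1, K@3, L@1, M@1.
Load per hour: hour 1: 8, hour 2: 8, hour 3: 8, hour 4: 4, hour 5: 1, hour 6: 0, hour 7: 0.
Peak is 8.

8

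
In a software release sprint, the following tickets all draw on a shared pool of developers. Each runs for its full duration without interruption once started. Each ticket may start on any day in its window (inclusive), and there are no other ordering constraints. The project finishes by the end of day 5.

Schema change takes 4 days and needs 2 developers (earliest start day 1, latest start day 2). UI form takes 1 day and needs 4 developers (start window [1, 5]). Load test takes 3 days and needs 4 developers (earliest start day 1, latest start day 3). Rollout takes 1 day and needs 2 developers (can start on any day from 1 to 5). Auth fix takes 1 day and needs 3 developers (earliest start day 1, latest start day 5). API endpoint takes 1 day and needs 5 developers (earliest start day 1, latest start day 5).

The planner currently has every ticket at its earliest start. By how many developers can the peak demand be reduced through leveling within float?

12

Early-start peak: d1:20  d2:6  d3:6  d4:2  d5:0 ⇒ 20.
Leveled (Schema change@1, UI form@1, Load test@2, Rollout@1, Auth fix@5, API endpoint@5): d1:8  d2:6  d3:6  d4:6  d5:8 ⇒ 8.
Reduction 20 − 8 = 12.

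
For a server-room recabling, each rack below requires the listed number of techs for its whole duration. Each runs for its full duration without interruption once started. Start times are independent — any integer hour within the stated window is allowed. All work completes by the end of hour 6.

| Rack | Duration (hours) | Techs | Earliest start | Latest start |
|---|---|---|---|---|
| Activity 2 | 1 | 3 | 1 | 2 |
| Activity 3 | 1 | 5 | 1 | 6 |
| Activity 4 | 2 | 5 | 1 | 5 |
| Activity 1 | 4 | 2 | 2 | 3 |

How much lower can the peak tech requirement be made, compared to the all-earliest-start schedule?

6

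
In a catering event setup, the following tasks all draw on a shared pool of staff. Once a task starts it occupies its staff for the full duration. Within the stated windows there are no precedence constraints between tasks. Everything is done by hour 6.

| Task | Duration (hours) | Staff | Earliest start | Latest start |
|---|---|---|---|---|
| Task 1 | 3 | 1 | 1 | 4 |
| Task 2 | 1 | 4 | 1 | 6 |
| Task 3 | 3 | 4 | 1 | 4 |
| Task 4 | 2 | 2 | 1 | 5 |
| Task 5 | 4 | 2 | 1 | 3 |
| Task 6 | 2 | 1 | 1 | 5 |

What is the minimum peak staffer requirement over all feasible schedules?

Early-start (Task 1@1, Task 2@1, Task 3@1, Task 4@1, Task 5@1, Task 6@1) gives peak 14: h1:14  h2:10  h3:7  h4:2  h5:0  h6:0.
Shift Task 3→4, Task 4→2, Task 5→2.
Schedule Task 1@1, Task 2@1, Task 3@4, Task 4@2, Task 5@2, Task 6@1: h1:6  h2:6  h3:5  h4:6  h5:6  h6:4 — peak 6.
Total staffer-hours = 33 over 6 hours ⇒ peak ≥ ⌈33/6⌉ = 6, so 6 is optimal.

6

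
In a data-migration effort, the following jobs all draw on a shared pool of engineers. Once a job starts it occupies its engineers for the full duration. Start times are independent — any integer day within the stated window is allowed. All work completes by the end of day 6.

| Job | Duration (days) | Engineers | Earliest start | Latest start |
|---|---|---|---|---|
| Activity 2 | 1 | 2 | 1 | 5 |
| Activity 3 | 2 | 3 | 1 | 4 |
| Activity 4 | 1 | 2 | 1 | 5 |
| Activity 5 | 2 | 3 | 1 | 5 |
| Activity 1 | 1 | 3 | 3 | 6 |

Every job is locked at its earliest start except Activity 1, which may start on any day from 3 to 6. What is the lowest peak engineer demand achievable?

10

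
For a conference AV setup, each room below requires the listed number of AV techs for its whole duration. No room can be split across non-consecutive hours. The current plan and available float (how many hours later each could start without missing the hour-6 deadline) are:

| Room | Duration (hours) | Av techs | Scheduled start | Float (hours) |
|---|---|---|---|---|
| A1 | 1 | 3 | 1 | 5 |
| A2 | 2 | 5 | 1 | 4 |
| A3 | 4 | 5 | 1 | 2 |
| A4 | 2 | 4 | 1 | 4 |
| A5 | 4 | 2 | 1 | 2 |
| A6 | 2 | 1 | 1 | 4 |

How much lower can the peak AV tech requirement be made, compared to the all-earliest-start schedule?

10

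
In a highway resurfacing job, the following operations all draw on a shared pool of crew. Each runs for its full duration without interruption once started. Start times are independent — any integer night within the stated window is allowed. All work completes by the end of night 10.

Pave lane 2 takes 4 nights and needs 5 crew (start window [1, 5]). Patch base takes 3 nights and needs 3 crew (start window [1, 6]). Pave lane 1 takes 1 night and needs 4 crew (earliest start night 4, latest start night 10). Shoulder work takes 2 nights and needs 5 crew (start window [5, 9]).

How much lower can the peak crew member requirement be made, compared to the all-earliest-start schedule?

4

Early-start peak: n1:8  n2:8  n3:8  n4:9  n5:5  n6:5  n7:0  n8:0  n9:0  n10:0 ⇒ 9.
Leveled (Pave lane 2@1, Patch base@5, Pave lane 1@8, Shoulder work@9): n1:5  n2:5  n3:5  n4:5  n5:3  n6:3  n7:3  n8:4  n9:5  n10:5 ⇒ 5.
Reduction 9 − 5 = 4.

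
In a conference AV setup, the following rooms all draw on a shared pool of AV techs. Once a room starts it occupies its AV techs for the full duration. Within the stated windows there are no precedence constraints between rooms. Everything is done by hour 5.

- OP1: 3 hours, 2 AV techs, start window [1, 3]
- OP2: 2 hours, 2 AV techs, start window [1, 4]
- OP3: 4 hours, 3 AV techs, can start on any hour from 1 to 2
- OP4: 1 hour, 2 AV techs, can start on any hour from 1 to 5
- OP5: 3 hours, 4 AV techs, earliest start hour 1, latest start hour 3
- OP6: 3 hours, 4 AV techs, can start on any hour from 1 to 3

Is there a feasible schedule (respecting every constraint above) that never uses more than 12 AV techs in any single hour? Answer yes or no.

The minimum achievable peak is 13; 12 < 13, so no feasible schedule stays within the cap.

no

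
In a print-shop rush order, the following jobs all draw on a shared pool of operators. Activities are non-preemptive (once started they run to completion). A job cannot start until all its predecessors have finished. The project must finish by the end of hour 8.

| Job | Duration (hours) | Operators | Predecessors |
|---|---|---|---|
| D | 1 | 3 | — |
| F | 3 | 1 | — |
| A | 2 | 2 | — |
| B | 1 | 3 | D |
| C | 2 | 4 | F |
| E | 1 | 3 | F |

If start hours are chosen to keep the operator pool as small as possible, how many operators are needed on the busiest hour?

Early-start (D@1, F@1, A@1, B@2, C@4, E@4) gives peak 7: h1:6  h2:6  h3:1  h4:7  h5:4  h6:0  h7:0  h8:0.
Shift A→2, B→4, C→5, E→7.
Schedule D@1, F@1, A@2, B@4, C@5, E@7: h1:4  h2:3  h3:3  h4:3  h5:4  h6:4  h7:3  h8:0 — peak 4.

4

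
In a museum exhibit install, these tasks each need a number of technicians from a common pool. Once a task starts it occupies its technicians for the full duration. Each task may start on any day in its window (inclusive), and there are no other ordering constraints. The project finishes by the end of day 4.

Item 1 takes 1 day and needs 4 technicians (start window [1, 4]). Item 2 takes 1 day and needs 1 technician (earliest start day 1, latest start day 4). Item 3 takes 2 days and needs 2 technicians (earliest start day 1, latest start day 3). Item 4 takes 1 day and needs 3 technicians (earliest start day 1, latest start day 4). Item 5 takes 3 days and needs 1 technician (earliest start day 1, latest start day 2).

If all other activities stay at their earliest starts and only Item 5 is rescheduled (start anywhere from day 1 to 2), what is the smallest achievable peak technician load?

Item 5@1: d1:11  d2:3  d3:1  d4:0 → peak 11
Item 5@2: d1:10  d2:3  d3:1  d4:1 → peak 10
Best is Item 5@2, peak 10.

10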